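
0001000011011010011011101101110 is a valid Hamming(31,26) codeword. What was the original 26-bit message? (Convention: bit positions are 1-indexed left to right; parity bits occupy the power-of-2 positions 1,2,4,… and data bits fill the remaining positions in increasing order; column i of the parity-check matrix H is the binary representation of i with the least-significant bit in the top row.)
Parity bits occupy power-of-2 positions; data bits are at positions {3,5,6,7,9,10,11,12,13,14,15,17,18,19,20,21,22,23,24,25,26,27,28,29,30,31} (1-indexed).
Extract: c[3]=0 c[5]=0 c[6]=0 c[7]=0 c[9]=1 c[10]=1 c[11]=0 c[12]=1 c[13]=1 c[14]=0 c[15]=1 c[17]=0 c[18]=1 c[19]=1 c[20]=0 c[21]=1 c[22]=1 c[23]=1 c[24]=0 c[25]=1 c[26]=1 c[27]=0 c[28]=1 c[29]=1 c[30]=1 c[31]=0
Data = 00001101101011011101101110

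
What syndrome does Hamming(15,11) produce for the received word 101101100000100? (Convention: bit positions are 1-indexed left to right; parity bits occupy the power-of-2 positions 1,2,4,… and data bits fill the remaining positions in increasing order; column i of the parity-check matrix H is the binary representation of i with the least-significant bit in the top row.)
Syndrome s = H · r^T (mod 2), r = 101101100000100:
  s[0] = (101010101010101)·(101101100000100) mod 2 = 1+0+1+0+0+0+1+0+0+0+0+0+1+0+0 mod 2 = 0
  s[1] = (011001100110011)·(101101100000100) mod 2 = 0+0+1+0+0+1+1+0+0+0+0+0+0+0+0 mod 2 = 1
  s[2] = (000111100001111)·(101101100000100) mod 2 = 0+0+0+1+0+1+1+0+0+0+0+0+1+0+0 mod 2 = 0
  s[3] = (000000011111111)·(101101100000100) mod 2 = 0+0+0+0+0+0+0+0+0+0+0+0+1+0+0 mod 2 = 1
Syndrome = 0101
Non-zero syndrome: error at position 10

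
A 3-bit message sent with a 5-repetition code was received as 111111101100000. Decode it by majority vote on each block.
Split into 5-bit blocks and majority-vote each:
  block 1 = 11111: 5 ones, 0 zeros → 1
  block 2 = 11011: 4 ones, 1 zeros → 1
  block 3 = 00000: 0 ones, 5 zeros → 0
Decoded = 110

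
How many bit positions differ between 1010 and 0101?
XOR = 1111, count of 1s = 4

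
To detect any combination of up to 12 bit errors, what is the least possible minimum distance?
Detecting e errors requires d_min ≥ e + 1 = 12 + 1 = 13.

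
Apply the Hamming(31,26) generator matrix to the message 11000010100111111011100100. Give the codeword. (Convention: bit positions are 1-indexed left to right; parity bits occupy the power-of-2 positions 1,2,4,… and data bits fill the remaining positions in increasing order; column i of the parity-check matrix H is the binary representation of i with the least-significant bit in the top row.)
Codeword c = d · G (mod 2), d = 11000010100111111011100100:
  c[0] = d·G[:,0] = (11000010100111111011100100)·(11011010101101010101010101) mod 2 = 1+1+0+0+0+0+1+0+1+0+0+1+0+1+0+1+0+0+0+1+0+0+0+1+0+0 mod 2 = 1
  c[1] = d·G[:,1] = (11000010100111111011100100)·(10110110011011001100110011) mod 2 = 1+0+0+0+0+0+1+0+0+0+0+0+1+1+0+0+1+0+0+0+1+0+0+0+0+0 mod 2 = 0
  c[2] = d·G[:,2] = (11000010100111111011100100)·(10000000000000000000000000) mod 2 = 1+0+0+0+0+0+0+0+0+0+0+0+0+0+0+0+0+0+0+0+0+0+0+0+0+0 mod 2 = 1
  c[3] = d·G[:,3] = (11000010100111111011100100)·(01110001111000111100001111) mod 2 = 0+1+0+0+0+0+0+0+1+0+0+0+0+0+1+1+1+0+0+0+0+0+0+1+0+0 mod 2 = 0
  c[4] = d·G[:,4] = (11000010100111111011100100)·(01000000000000000000000000) mod 2 = 0+1+0+0+0+0+0+0+0+0+0+0+0+0+0+0+0+0+0+0+0+0+0+0+0+0 mod 2 = 1
  c[5] = d·G[:,5] = (11000010100111111011100100)·(00100000000000000000000000) mod 2 = 0+0+0+0+0+0+0+0+0+0+0+0+0+0+0+0+0+0+0+0+0+0+0+0+0+0 mod 2 = 0
  c[6] = d·G[:,6] = (11000010100111111011100100)·(00010000000000000000000000) mod 2 = 0+0+0+0+0+0+0+0+0+0+0+0+0+0+0+0+0+0+0+0+0+0+0+0+0+0 mod 2 = 0
  c[7] = d·G[:,7] = (11000010100111111011100100)·(00001111111000000011111111) mod 2 = 0+0+0+0+0+0+1+0+1+0+0+0+0+0+0+0+0+0+1+1+1+0+0+1+0+0 mod 2 = 0
  c[8] = d·G[:,8] = (11000010100111111011100100)·(00001000000000000000000000) mod 2 = 0+0+0+0+0+0+0+0+0+0+0+0+0+0+0+0+0+0+0+0+0+0+0+0+0+0 mod 2 = 0
  c[9] = d·G[:,9] = (11000010100111111011100100)·(00000100000000000000000000) mod 2 = 0+0+0+0+0+0+0+0+0+0+0+0+0+0+0+0+0+0+0+0+0+0+0+0+0+0 mod 2 = 0
  c[10] = d·G[:,10] = (11000010100111111011100100)·(00000010000000000000000000) mod 2 = 0+0+0+0+0+0+1+0+0+0+0+0+0+0+0+0+0+0+0+0+0+0+0+0+0+0 mod 2 = 1
  c[11] = d·G[:,11] = (11000010100111111011100100)·(00000001000000000000000000) mod 2 = 0+0+0+0+0+0+0+0+0+0+0+0+0+0+0+0+0+0+0+0+0+0+0+0+0+0 mod 2 = 0
  c[12] = d·G[:,12] = (11000010100111111011100100)·(00000000100000000000000000) mod 2 = 0+0+0+0+0+0+0+0+1+0+0+0+0+0+0+0+0+0+0+0+0+0+0+0+0+0 mod 2 = 1
  c[13] = d·G[:,13] = (11000010100111111011100100)·(00000000010000000000000000) mod 2 = 0+0+0+0+0+0+0+0+0+0+0+0+0+0+0+0+0+0+0+0+0+0+0+0+0+0 mod 2 = 0
  c[14] = d·G[:,14] = (11000010100111111011100100)·(00000000001000000000000000) mod 2 = 0+0+0+0+0+0+0+0+0+0+0+0+0+0+0+0+0+0+0+0+0+0+0+0+0+0 mod 2 = 0
  c[15] = d·G[:,15] = (11000010100111111011100100)·(00000000000111111111111111) mod 2 = 0+0+0+0+0+0+0+0+0+0+0+1+1+1+1+1+1+0+1+1+1+0+0+1+0+0 mod 2 = 0
  c[16] = d·G[:,16] = (11000010100111111011100100)·(00000000000100000000000000) mod 2 = 0+0+0+0+0+0+0+0+0+0+0+1+0+0+0+0+0+0+0+0+0+0+0+0+0+0 mod 2 = 1
  c[17] = d·G[:,17] = (11000010100111111011100100)·(00000000000010000000000000) mod 2 = 0+0+0+0+0+0+0+0+0+0+0+0+1+0+0+0+0+0+0+0+0+0+0+0+0+0 mod 2 = 1
  c[18] = d·G[:,18] = (11000010100111111011100100)·(00000000000001000000000000) mod 2 = 0+0+0+0+0+0+0+0+0+0+0+0+0+1+0+0+0+0+0+0+0+0+0+0+0+0 mod 2 = 1
  c[19] = d·G[:,19] = (11000010100111111011100100)·(00000000000000100000000000) mod 2 = 0+0+0+0+0+0+0+0+0+0+0+0+0+0+1+0+0+0+0+0+0+0+0+0+0+0 mod 2 = 1
  c[20] = d·G[:,20] = (11000010100111111011100100)·(00000000000000010000000000) mod 2 = 0+0+0+0+0+0+0+0+0+0+0+0+0+0+0+1+0+0+0+0+0+0+0+0+0+0 mod 2 = 1
  c[21] = d·G[:,21] = (11000010100111111011100100)·(00000000000000001000000000) mod 2 = 0+0+0+0+0+0+0+0+0+0+0+0+0+0+0+0+1+0+0+0+0+0+0+0+0+0 mod 2 = 1
  c[22] = d·G[:,22] = (11000010100111111011100100)·(00000000000000000100000000) mod 2 = 0+0+0+0+0+0+0+0+0+0+0+0+0+0+0+0+0+0+0+0+0+0+0+0+0+0 mod 2 = 0
  c[23] = d·G[:,23] = (11000010100111111011100100)·(00000000000000000010000000) mod 2 = 0+0+0+0+0+0+0+0+0+0+0+0+0+0+0+0+0+0+1+0+0+0+0+0+0+0 mod 2 = 1
  c[24] = d·G[:,24] = (11000010100111111011100100)·(00000000000000000001000000) mod 2 = 0+0+0+0+0+0+0+0+0+0+0+0+0+0+0+0+0+0+0+1+0+0+0+0+0+0 mod 2 = 1
  c[25] = d·G[:,25] = (11000010100111111011100100)·(00000000000000000000100000) mod 2 = 0+0+0+0+0+0+0+0+0+0+0+0+0+0+0+0+0+0+0+0+1+0+0+0+0+0 mod 2 = 1
  c[26] = d·G[:,26] = (11000010100111111011100100)·(00000000000000000000010000) mod 2 = 0+0+0+0+0+0+0+0+0+0+0+0+0+0+0+0+0+0+0+0+0+0+0+0+0+0 mod 2 = 0
  c[27] = d·G[:,27] = (11000010100111111011100100)·(00000000000000000000001000) mod 2 = 0+0+0+0+0+0+0+0+0+0+0+0+0+0+0+0+0+0+0+0+0+0+0+0+0+0 mod 2 = 0
  c[28] = d·G[:,28] = (11000010100111111011100100)·(00000000000000000000000100) mod 2 = 0+0+0+0+0+0+0+0+0+0+0+0+0+0+0+0+0+0+0+0+0+0+0+1+0+0 mod 2 = 1
  c[29] = d·G[:,29] = (11000010100111111011100100)·(00000000000000000000000010) mod 2 = 0+0+0+0+0+0+0+0+0+0+0+0+0+0+0+0+0+0+0+0+0+0+0+0+0+0 mod 2 = 0
  c[30] = d·G[:,30] = (11000010100111111011100100)·(00000000000000000000000001) mod 2 = 0+0+0+0+0+0+0+0+0+0+0+0+0+0+0+0+0+0+0+0+0+0+0+0+0+0 mod 2 = 0
Codeword = 1010100000101000111111011100100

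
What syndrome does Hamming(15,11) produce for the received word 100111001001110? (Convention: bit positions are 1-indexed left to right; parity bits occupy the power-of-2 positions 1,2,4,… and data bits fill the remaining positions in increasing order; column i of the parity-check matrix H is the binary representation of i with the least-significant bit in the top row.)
Syndrome s = H · r^T (mod 2), r = 100111001001110:
  s[0] = (101010101010101)·(100111001001110) mod 2 = 1+0+0+0+1+0+0+0+1+0+0+0+1+0+0 mod 2 = 0
  s[1] = (011001100110011)·(100111001001110) mod 2 = 0+0+0+0+0+1+0+0+0+0+0+0+0+1+0 mod 2 = 0
  s[2] = (000111100001111)·(100111001001110) mod 2 = 0+0+0+1+1+1+0+0+0+0+0+1+1+1+0 mod 2 = 0
  s[3] = (000000011111111)·(100111001001110) mod 2 = 0+0+0+0+0+0+0+0+1+0+0+1+1+1+0 mod 2 = 0
Syndrome = 0000
s = 0: no error detected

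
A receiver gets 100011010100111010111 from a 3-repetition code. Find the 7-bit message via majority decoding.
Split into 3-bit blocks and majority-vote each:
  block 1 = 100: 1 ones, 2 zeros → 0
  block 2 = 011: 2 ones, 1 zeros → 1
  block 3 = 010: 1 ones, 2 zeros → 0
  block 4 = 100: 1 ones, 2 zeros → 0
  block 5 = 111: 3 ones, 0 zeros → 1
  block 6 = 010: 1 ones, 2 zeros → 0
  block 7 = 111: 3 ones, 0 zeros → 1
Decoded = 0100101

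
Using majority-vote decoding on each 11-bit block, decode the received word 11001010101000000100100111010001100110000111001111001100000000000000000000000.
Split into 11-bit blocks and majority-vote each:
  block 1 = 11001010101: 6 ones, 5 zeros → 1
  block 2 = 00000010010: 2 ones, 9 zeros → 0
  block 3 = 01110100011: 6 ones, 5 zeros → 1
  block 4 = 00110000111: 5 ones, 6 zeros → 0
  block 5 = 00111100110: 6 ones, 5 zeros → 1
  block 6 = 00000000000: 0 ones, 11 zeros → 0
  block 7 = 00000000000: 0 ones, 11 zeros → 0
Decoded = 1010100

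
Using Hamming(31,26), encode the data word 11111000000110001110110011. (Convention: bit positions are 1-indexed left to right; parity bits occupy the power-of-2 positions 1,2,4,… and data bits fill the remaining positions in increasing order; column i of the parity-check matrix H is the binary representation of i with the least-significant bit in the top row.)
Codeword c = d · G (mod 2), d = 11111000000110001110110011:
  c[0] = d·G[:,0] = (11111000000110001110110011)·(11011010101101010101010101) mod 2 = 1+1+0+1+1+0+0+0+0+0+0+1+0+0+0+0+0+1+0+0+0+1+0+0+0+1 mod 2 = 0
  c[1] = d·G[:,1] = (11111000000110001110110011)·(10110110011011001100110011) mod 2 = 1+0+1+1+0+0+0+0+0+0+0+0+1+0+0+0+1+1+0+0+1+1+0+0+1+1 mod 2 = 0
  c[2] = d·G[:,2] = (11111000000110001110110011)·(10000000000000000000000000) mod 2 = 1+0+0+0+0+0+0+0+0+0+0+0+0+0+0+0+0+0+0+0+0+0+0+0+0+0 mod 2 = 1
  c[3] = d·G[:,3] = (11111000000110001110110011)·(01110001111000111100001111) mod 2 = 0+1+1+1+0+0+0+0+0+0+0+0+0+0+0+0+1+1+0+0+0+0+0+0+1+1 mod 2 = 1
  c[4] = d·G[:,4] = (11111000000110001110110011)·(01000000000000000000000000) mod 2 = 0+1+0+0+0+0+0+0+0+0+0+0+0+0+0+0+0+0+0+0+0+0+0+0+0+0 mod 2 = 1
  c[5] = d·G[:,5] = (11111000000110001110110011)·(00100000000000000000000000) mod 2 = 0+0+1+0+0+0+0+0+0+0+0+0+0+0+0+0+0+0+0+0+0+0+0+0+0+0 mod 2 = 1
  c[6] = d·G[:,6] = (11111000000110001110110011)·(00010000000000000000000000) mod 2 = 0+0+0+1+0+0+0+0+0+0+0+0+0+0+0+0+0+0+0+0+0+0+0+0+0+0 mod 2 = 1
  c[7] = d·G[:,7] = (11111000000110001110110011)·(00001111111000000011111111) mod 2 = 0+0+0+0+1+0+0+0+0+0+0+0+0+0+0+0+0+0+1+0+1+1+0+0+1+1 mod 2 = 0
  c[8] = d·G[:,8] = (11111000000110001110110011)·(00001000000000000000000000) mod 2 = 0+0+0+0+1+0+0+0+0+0+0+0+0+0+0+0+0+0+0+0+0+0+0+0+0+0 mod 2 = 1
  c[9] = d·G[:,9] = (11111000000110001110110011)·(00000100000000000000000000) mod 2 = 0+0+0+0+0+0+0+0+0+0+0+0+0+0+0+0+0+0+0+0+0+0+0+0+0+0 mod 2 = 0
  c[10] = d·G[:,10] = (11111000000110001110110011)·(00000010000000000000000000) mod 2 = 0+0+0+0+0+0+0+0+0+0+0+0+0+0+0+0+0+0+0+0+0+0+0+0+0+0 mod 2 = 0
  c[11] = d·G[:,11] = (11111000000110001110110011)·(00000001000000000000000000) mod 2 = 0+0+0+0+0+0+0+0+0+0+0+0+0+0+0+0+0+0+0+0+0+0+0+0+0+0 mod 2 = 0
  c[12] = d·G[:,12] = (11111000000110001110110011)·(00000000100000000000000000) mod 2 = 0+0+0+0+0+0+0+0+0+0+0+0+0+0+0+0+0+0+0+0+0+0+0+0+0+0 mod 2 = 0
  c[13] = d·G[:,13] = (11111000000110001110110011)·(00000000010000000000000000) mod 2 = 0+0+0+0+0+0+0+0+0+0+0+0+0+0+0+0+0+0+0+0+0+0+0+0+0+0 mod 2 = 0
  c[14] = d·G[:,14] = (11111000000110001110110011)·(00000000001000000000000000) mod 2 = 0+0+0+0+0+0+0+0+0+0+0+0+0+0+0+0+0+0+0+0+0+0+0+0+0+0 mod 2 = 0
  c[15] = d·G[:,15] = (11111000000110001110110011)·(00000000000111111111111111) mod 2 = 0+0+0+0+0+0+0+0+0+0+0+1+1+0+0+0+1+1+1+0+1+1+0+0+1+1 mod 2 = 1
  c[16] = d·G[:,16] = (11111000000110001110110011)·(00000000000100000000000000) mod 2 = 0+0+0+0+0+0+0+0+0+0+0+1+0+0+0+0+0+0+0+0+0+0+0+0+0+0 mod 2 = 1
  c[17] = d·G[:,17] = (11111000000110001110110011)·(00000000000010000000000000) mod 2 = 0+0+0+0+0+0+0+0+0+0+0+0+1+0+0+0+0+0+0+0+0+0+0+0+0+0 mod 2 = 1
  c[18] = d·G[:,18] = (11111000000110001110110011)·(00000000000001000000000000) mod 2 = 0+0+0+0+0+0+0+0+0+0+0+0+0+0+0+0+0+0+0+0+0+0+0+0+0+0 mod 2 = 0
  c[19] = d·G[:,19] = (11111000000110001110110011)·(00000000000000100000000000) mod 2 = 0+0+0+0+0+0+0+0+0+0+0+0+0+0+0+0+0+0+0+0+0+0+0+0+0+0 mod 2 = 0
  c[20] = d·G[:,20] = (11111000000110001110110011)·(00000000000000010000000000) mod 2 = 0+0+0+0+0+0+0+0+0+0+0+0+0+0+0+0+0+0+0+0+0+0+0+0+0+0 mod 2 = 0
  c[21] = d·G[:,21] = (11111000000110001110110011)·(00000000000000001000000000) mod 2 = 0+0+0+0+0+0+0+0+0+0+0+0+0+0+0+0+1+0+0+0+0+0+0+0+0+0 mod 2 = 1
  c[22] = d·G[:,22] = (11111000000110001110110011)·(00000000000000000100000000) mod 2 = 0+0+0+0+0+0+0+0+0+0+0+0+0+0+0+0+0+1+0+0+0+0+0+0+0+0 mod 2 = 1
  c[23] = d·G[:,23] = (11111000000110001110110011)·(00000000000000000010000000) mod 2 = 0+0+0+0+0+0+0+0+0+0+0+0+0+0+0+0+0+0+1+0+0+0+0+0+0+0 mod 2 = 1
  c[24] = d·G[:,24] = (11111000000110001110110011)·(00000000000000000001000000) mod 2 = 0+0+0+0+0+0+0+0+0+0+0+0+0+0+0+0+0+0+0+0+0+0+0+0+0+0 mod 2 = 0
  c[25] = d·G[:,25] = (11111000000110001110110011)·(00000000000000000000100000) mod 2 = 0+0+0+0+0+0+0+0+0+0+0+0+0+0+0+0+0+0+0+0+1+0+0+0+0+0 mod 2 = 1
  c[26] = d·G[:,26] = (11111000000110001110110011)·(00000000000000000000010000) mod 2 = 0+0+0+0+0+0+0+0+0+0+0+0+0+0+0+0+0+0+0+0+0+1+0+0+0+0 mod 2 = 1
  c[27] = d·G[:,27] = (11111000000110001110110011)·(00000000000000000000001000) mod 2 = 0+0+0+0+0+0+0+0+0+0+0+0+0+0+0+0+0+0+0+0+0+0+0+0+0+0 mod 2 = 0
  c[28] = d·G[:,28] = (11111000000110001110110011)·(00000000000000000000000100) mod 2 = 0+0+0+0+0+0+0+0+0+0+0+0+0+0+0+0+0+0+0+0+0+0+0+0+0+0 mod 2 = 0
  c[29] = d·G[:,29] = (11111000000110001110110011)·(00000000000000000000000010) mod 2 = 0+0+0+0+0+0+0+0+0+0+0+0+0+0+0+0+0+0+0+0+0+0+0+0+1+0 mod 2 = 1
  c[30] = d·G[:,30] = (11111000000110001110110011)·(00000000000000000000000001) mod 2 = 0+0+0+0+0+0+0+0+0+0+0+0+0+0+0+0+0+0+0+0+0+0+0+0+0+1 mod 2 = 1
Codeword = 0011111010000001110001110110011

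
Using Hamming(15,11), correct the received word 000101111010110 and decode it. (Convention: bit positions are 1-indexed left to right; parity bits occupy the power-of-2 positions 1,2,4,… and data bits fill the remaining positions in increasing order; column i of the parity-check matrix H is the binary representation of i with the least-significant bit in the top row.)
Syndrome s = H · r^T (mod 2), r = 000101111010110:
  s[0] = (101010101010101)·(000101111010110) mod 2 = 0+0+0+0+0+0+1+0+1+0+1+0+1+0+0 mod 2 = 0
  s[1] = (011001100110011)·(000101111010110) mod 2 = 0+0+0+0+0+1+1+0+0+0+1+0+0+1+0 mod 2 = 0
  s[2] = (000111100001111)·(000101111010110) mod 2 = 0+0+0+1+0+1+1+0+0+0+0+0+1+1+0 mod 2 = 1
  s[3] = (000000011111111)·(000101111010110) mod 2 = 0+0+0+0+0+0+0+1+1+0+1+0+1+1+0 mod 2 = 1
Syndrome = 0011
Column 12 of H equals this syndrome → error at bit 12 (1-indexed).
Flip bit 12: 000101111010110 → 000101111011110
Extract data bits at positions {3,5,6,7,9,10,11,12,13,14,15}: 00111011110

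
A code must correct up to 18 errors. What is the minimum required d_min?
Correcting t errors requires d_min ≥ 2t + 1 = 2·18 + 1 = 37.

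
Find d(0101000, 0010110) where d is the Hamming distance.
XOR = 0111110, count of 1s = 5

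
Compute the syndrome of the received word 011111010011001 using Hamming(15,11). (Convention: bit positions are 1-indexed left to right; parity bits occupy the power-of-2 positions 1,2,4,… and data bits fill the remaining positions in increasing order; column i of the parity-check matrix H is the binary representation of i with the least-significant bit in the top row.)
Syndrome s = H · r^T (mod 2), r = 011111010011001:
  s[0] = (101010101010101)·(011111010011001) mod 2 = 0+0+1+0+1+0+0+0+0+0+1+0+0+0+1 mod 2 = 0
  s[1] = (011001100110011)·(011111010011001) mod 2 = 0+1+1+0+0+1+0+0+0+0+1+0+0+0+1 mod 2 = 1
  s[2] = (000111100001111)·(011111010011001) mod 2 = 0+0+0+1+1+1+0+0+0+0+0+1+0+0+1 mod 2 = 1
  s[3] = (000000011111111)·(011111010011001) mod 2 = 0+0+0+0+0+0+0+1+0+0+1+1+0+0+1 mod 2 = 0
Syndrome = 0110
Non-zero syndrome: error at position 6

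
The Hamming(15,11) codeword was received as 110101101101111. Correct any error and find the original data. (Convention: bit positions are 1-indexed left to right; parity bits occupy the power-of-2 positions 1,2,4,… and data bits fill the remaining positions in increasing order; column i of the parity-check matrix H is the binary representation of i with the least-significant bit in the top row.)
Syndrome s = H · r^T (mod 2), r = 110101101101111:
  s[0] = (101010101010101)·(110101101101111) mod 2 = 1+0+0+0+0+0+1+0+1+0+0+0+1+0+1 mod 2 = 1
  s[1] = (011001100110011)·(110101101101111) mod 2 = 0+1+0+0+0+1+1+0+0+1+0+0+0+1+1 mod 2 = 0
  s[2] = (000111100001111)·(110101101101111) mod 2 = 0+0+0+1+0+1+1+0+0+0+0+1+1+1+1 mod 2 = 1
  s[3] = (000000011111111)·(110101101101111) mod 2 = 0+0+0+0+0+0+0+0+1+1+0+1+1+1+1 mod 2 = 0
Syndrome = 1010
Column 5 of H equals this syndrome → error at bit 5 (1-indexed).
Flip bit 5: 110101101101111 → 110111101101111
Extract data bits at positions {3,5,6,7,9,10,11,12,13,14,15}: 01111101111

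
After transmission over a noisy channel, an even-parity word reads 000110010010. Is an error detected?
Sum of received bits: 0+0+0+1+1+0+0+1+0+0+1+0 = 4; 4 mod 2 = 0. Result is 0 → no error detected.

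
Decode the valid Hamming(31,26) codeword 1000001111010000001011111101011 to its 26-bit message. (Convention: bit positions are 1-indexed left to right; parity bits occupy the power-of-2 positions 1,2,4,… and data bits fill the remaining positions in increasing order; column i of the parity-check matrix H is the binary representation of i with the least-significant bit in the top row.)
Parity bits occupy power-of-2 positions; data bits are at positions {3,5,6,7,9,10,11,12,13,14,15,17,18,19,20,21,22,23,24,25,26,27,28,29,30,31} (1-indexed).
Extract: c[3]=0 c[5]=0 c[6]=0 c[7]=1 c[9]=1 c[10]=1 c[11]=0 c[12]=1 c[13]=0 c[14]=0 c[15]=0 c[17]=0 c[18]=0 c[19]=1 c[20]=0 c[21]=1 c[22]=1 c[23]=1 c[24]=1 c[25]=1 c[26]=1 c[27]=0 c[28]=1 c[29]=0 c[30]=1 c[31]=1
Data = 00011101000001011111101011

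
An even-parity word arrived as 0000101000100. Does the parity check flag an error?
Sum of received bits: 0+0+0+0+1+0+1+0+0+0+1+0+0 = 3; 3 mod 2 = 1. Result is 1 ≠ 0 → error detected.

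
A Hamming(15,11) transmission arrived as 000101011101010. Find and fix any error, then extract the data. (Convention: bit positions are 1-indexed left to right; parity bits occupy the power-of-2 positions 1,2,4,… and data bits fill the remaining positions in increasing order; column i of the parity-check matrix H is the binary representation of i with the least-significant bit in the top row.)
Syndrome s = H · r^T (mod 2), r = 000101011101010:
  s[0] = (101010101010101)·(000101011101010) mod 2 = 0+0+0+0+0+0+0+0+1+0+0+0+0+0+0 mod 2 = 1
  s[1] = (011001100110011)·(000101011101010) mod 2 = 0+0+0+0+0+1+0+0+0+1+0+0+0+1+0 mod 2 = 1
  s[2] = (000111100001111)·(000101011101010) mod 2 = 0+0+0+1+0+1+0+0+0+0+0+1+0+1+0 mod 2 = 0
  s[3] = (000000011111111)·(000101011101010) mod 2 = 0+0+0+0+0+0+0+1+1+1+0+1+0+1+0 mod 2 = 1
Syndrome = 1101
Column 11 of H equals this syndrome → error at bit 11 (1-indexed).
Flip bit 11: 000101011101010 → 000101011111010
Extract data bits at positions {3,5,6,7,9,10,11,12,13,14,15}: 00101111010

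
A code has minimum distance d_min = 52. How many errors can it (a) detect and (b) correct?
(a) Detection requires d_min ≥ e+1, so e ≤ d_min − 1 = 51.
(b) Correction requires d_min ≥ 2t+1, so t ≤ ⌊(d_min − 1)/2⌋ = ⌊51/2⌋ = 25.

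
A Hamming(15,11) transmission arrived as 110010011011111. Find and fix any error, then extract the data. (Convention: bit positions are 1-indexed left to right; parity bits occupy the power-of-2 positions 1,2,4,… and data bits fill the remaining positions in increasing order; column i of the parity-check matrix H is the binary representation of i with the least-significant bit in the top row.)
Syndrome s = H · r^T (mod 2), r = 110010011011111:
  s[0] = (101010101010101)·(110010011011111) mod 2 = 1+0+0+0+1+0+0+0+1+0+1+0+1+0+1 mod 2 = 0
  s[1] = (011001100110011)·(110010011011111) mod 2 = 0+1+0+0+0+0+0+0+0+0+1+0+0+1+1 mod 2 = 0
  s[2] = (000111100001111)·(110010011011111) mod 2 = 0+0+0+0+1+0+0+0+0+0+0+1+1+1+1 mod 2 = 1
  s[3] = (000000011111111)·(110010011011111) mod 2 = 0+0+0+0+0+0+0+1+1+0+1+1+1+1+1 mod 2 = 1
Syndrome = 0011
Column 12 of H equals this syndrome → error at bit 12 (1-indexed).
Flip bit 12: 110010011011111 → 110010011010111
Extract data bits at positions {3,5,6,7,9,10,11,12,13,14,15}: 01001010111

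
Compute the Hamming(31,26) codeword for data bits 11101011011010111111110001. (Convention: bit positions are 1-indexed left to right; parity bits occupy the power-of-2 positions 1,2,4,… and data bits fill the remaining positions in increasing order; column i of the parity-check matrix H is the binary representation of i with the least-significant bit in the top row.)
Codeword c = d · G (mod 2), d = 11101011011010111111110001:
  c[0] = d·G[:,0] = (11101011011010111111110001)·(11011010101101010101010101) mod 2 = 1+1+0+0+1+0+1+0+0+0+1+0+0+0+0+1+0+1+0+1+0+1+0+0+0+1 mod 2 = 0
  c[1] = d·G[:,1] = (11101011011010111111110001)·(10110110011011001100110011) mod 2 = 1+0+1+0+0+0+1+0+0+1+1+0+1+0+0+0+1+1+0+0+1+1+0+0+0+1 mod 2 = 1
  c[2] = d·G[:,2] = (11101011011010111111110001)·(10000000000000000000000000) mod 2 = 1+0+0+0+0+0+0+0+0+0+0+0+0+0+0+0+0+0+0+0+0+0+0+0+0+0 mod 2 = 1
  c[3] = d·G[:,3] = (11101011011010111111110001)·(01110001111000111100001111) mod 2 = 0+1+1+0+0+0+0+1+0+1+1+0+0+0+1+1+1+1+0+0+0+0+0+0+0+1 mod 2 = 0
  c[4] = d·G[:,4] = (11101011011010111111110001)·(01000000000000000000000000) mod 2 = 0+1+0+0+0+0+0+0+0+0+0+0+0+0+0+0+0+0+0+0+0+0+0+0+0+0 mod 2 = 1
  c[5] = d·G[:,5] = (11101011011010111111110001)·(00100000000000000000000000) mod 2 = 0+0+1+0+0+0+0+0+0+0+0+0+0+0+0+0+0+0+0+0+0+0+0+0+0+0 mod 2 = 1
  c[6] = d·G[:,6] = (11101011011010111111110001)·(00010000000000000000000000) mod 2 = 0+0+0+0+0+0+0+0+0+0+0+0+0+0+0+0+0+0+0+0+0+0+0+0+0+0 mod 2 = 0
  c[7] = d·G[:,7] = (11101011011010111111110001)·(00001111111000000011111111) mod 2 = 0+0+0+0+1+0+1+1+0+1+1+0+0+0+0+0+0+0+1+1+1+1+0+0+0+1 mod 2 = 0
  c[8] = d·G[:,8] = (11101011011010111111110001)·(00001000000000000000000000) mod 2 = 0+0+0+0+1+0+0+0+0+0+0+0+0+0+0+0+0+0+0+0+0+0+0+0+0+0 mod 2 = 1
  c[9] = d·G[:,9] = (11101011011010111111110001)·(00000100000000000000000000) mod 2 = 0+0+0+0+0+0+0+0+0+0+0+0+0+0+0+0+0+0+0+0+0+0+0+0+0+0 mod 2 = 0
  c[10] = d·G[:,10] = (11101011011010111111110001)·(00000010000000000000000000) mod 2 = 0+0+0+0+0+0+1+0+0+0+0+0+0+0+0+0+0+0+0+0+0+0+0+0+0+0 mod 2 = 1
  c[11] = d·G[:,11] = (11101011011010111111110001)·(00000001000000000000000000) mod 2 = 0+0+0+0+0+0+0+1+0+0+0+0+0+0+0+0+0+0+0+0+0+0+0+0+0+0 mod 2 = 1
  c[12] = d·G[:,12] = (11101011011010111111110001)·(00000000100000000000000000) mod 2 = 0+0+0+0+0+0+0+0+0+0+0+0+0+0+0+0+0+0+0+0+0+0+0+0+0+0 mod 2 = 0
  c[13] = d·G[:,13] = (11101011011010111111110001)·(00000000010000000000000000) mod 2 = 0+0+0+0+0+0+0+0+0+1+0+0+0+0+0+0+0+0+0+0+0+0+0+0+0+0 mod 2 = 1
  c[14] = d·G[:,14] = (11101011011010111111110001)·(00000000001000000000000000) mod 2 = 0+0+0+0+0+0+0+0+0+0+1+0+0+0+0+0+0+0+0+0+0+0+0+0+0+0 mod 2 = 1
  c[15] = d·G[:,15] = (11101011011010111111110001)·(00000000000111111111111111) mod 2 = 0+0+0+0+0+0+0+0+0+0+0+0+1+0+1+1+1+1+1+1+1+1+0+0+0+1 mod 2 = 0
  c[16] = d·G[:,16] = (11101011011010111111110001)·(00000000000100000000000000) mod 2 = 0+0+0+0+0+0+0+0+0+0+0+0+0+0+0+0+0+0+0+0+0+0+0+0+0+0 mod 2 = 0
  c[17] = d·G[:,17] = (11101011011010111111110001)·(00000000000010000000000000) mod 2 = 0+0+0+0+0+0+0+0+0+0+0+0+1+0+0+0+0+0+0+0+0+0+0+0+0+0 mod 2 = 1
  c[18] = d·G[:,18] = (11101011011010111111110001)·(00000000000001000000000000) mod 2 = 0+0+0+0+0+0+0+0+0+0+0+0+0+0+0+0+0+0+0+0+0+0+0+0+0+0 mod 2 = 0
  c[19] = d·G[:,19] = (11101011011010111111110001)·(00000000000000100000000000) mod 2 = 0+0+0+0+0+0+0+0+0+0+0+0+0+0+1+0+0+0+0+0+0+0+0+0+0+0 mod 2 = 1
  c[20] = d·G[:,20] = (11101011011010111111110001)·(00000000000000010000000000) mod 2 = 0+0+0+0+0+0+0+0+0+0+0+0+0+0+0+1+0+0+0+0+0+0+0+0+0+0 mod 2 = 1
  c[21] = d·G[:,21] = (11101011011010111111110001)·(00000000000000001000000000) mod 2 = 0+0+0+0+0+0+0+0+0+0+0+0+0+0+0+0+1+0+0+0+0+0+0+0+0+0 mod 2 = 1
  c[22] = d·G[:,22] = (11101011011010111111110001)·(00000000000000000100000000) mod 2 = 0+0+0+0+0+0+0+0+0+0+0+0+0+0+0+0+0+1+0+0+0+0+0+0+0+0 mod 2 = 1
  c[23] = d·G[:,23] = (11101011011010111111110001)·(00000000000000000010000000) mod 2 = 0+0+0+0+0+0+0+0+0+0+0+0+0+0+0+0+0+0+1+0+0+0+0+0+0+0 mod 2 = 1
  c[24] = d·G[:,24] = (11101011011010111111110001)·(00000000000000000001000000) mod 2 = 0+0+0+0+0+0+0+0+0+0+0+0+0+0+0+0+0+0+0+1+0+0+0+0+0+0 mod 2 = 1
  c[25] = d·G[:,25] = (11101011011010111111110001)·(00000000000000000000100000) mod 2 = 0+0+0+0+0+0+0+0+0+0+0+0+0+0+0+0+0+0+0+0+1+0+0+0+0+0 mod 2 = 1
  c[26] = d·G[:,26] = (11101011011010111111110001)·(00000000000000000000010000) mod 2 = 0+0+0+0+0+0+0+0+0+0+0+0+0+0+0+0+0+0+0+0+0+1+0+0+0+0 mod 2 = 1
  c[27] = d·G[:,27] = (11101011011010111111110001)·(00000000000000000000001000) mod 2 = 0+0+0+0+0+0+0+0+0+0+0+0+0+0+0+0+0+0+0+0+0+0+0+0+0+0 mod 2 = 0
  c[28] = d·G[:,28] = (11101011011010111111110001)·(00000000000000000000000100) mod 2 = 0+0+0+0+0+0+0+0+0+0+0+0+0+0+0+0+0+0+0+0+0+0+0+0+0+0 mod 2 = 0
  c[29] = d·G[:,29] = (11101011011010111111110001)·(00000000000000000000000010) mod 2 = 0+0+0+0+0+0+0+0+0+0+0+0+0+0+0+0+0+0+0+0+0+0+0+0+0+0 mod 2 = 0
  c[30] = d·G[:,30] = (11101011011010111111110001)·(00000000000000000000000001) mod 2 = 0+0+0+0+0+0+0+0+0+0+0+0+0+0+0+0+0+0+0+0+0+0+0+0+0+1 mod 2 = 1
Codeword = 0110110010110110010111111110001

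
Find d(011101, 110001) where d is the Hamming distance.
XOR = 101100, count of 1s = 3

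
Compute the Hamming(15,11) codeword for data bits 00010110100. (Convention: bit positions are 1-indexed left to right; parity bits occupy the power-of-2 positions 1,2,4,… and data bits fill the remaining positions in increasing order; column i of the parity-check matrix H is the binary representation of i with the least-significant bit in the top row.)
Codeword c = d · G (mod 2), d = 00010110100:
  c[0] = d·G[:,0] = (00010110100)·(11011010101) mod 2 = 0+0+0+1+0+0+1+0+1+0+0 mod 2 = 1
  c[1] = d·G[:,1] = (00010110100)·(10110110011) mod 2 = 0+0+0+1+0+1+1+0+0+0+0 mod 2 = 1
  c[2] = d·G[:,2] = (00010110100)·(10000000000) mod 2 = 0+0+0+0+0+0+0+0+0+0+0 mod 2 = 0
  c[3] = d·G[:,3] = (00010110100)·(01110001111) mod 2 = 0+0+0+1+0+0+0+0+1+0+0 mod 2 = 0
  c[4] = d·G[:,4] = (00010110100)·(01000000000) mod 2 = 0+0+0+0+0+0+0+0+0+0+0 mod 2 = 0
  c[5] = d·G[:,5] = (00010110100)·(00100000000) mod 2 = 0+0+0+0+0+0+0+0+0+0+0 mod 2 = 0
  c[6] = d·G[:,6] = (00010110100)·(00010000000) mod 2 = 0+0+0+1+0+0+0+0+0+0+0 mod 2 = 1
  c[7] = d·G[:,7] = (00010110100)·(00001111111) mod 2 = 0+0+0+0+0+1+1+0+1+0+0 mod 2 = 1
  c[8] = d·G[:,8] = (00010110100)·(00001000000) mod 2 = 0+0+0+0+0+0+0+0+0+0+0 mod 2 = 0
  c[9] = d·G[:,9] = (00010110100)·(00000100000) mod 2 = 0+0+0+0+0+1+0+0+0+0+0 mod 2 = 1
  c[10] = d·G[:,10] = (00010110100)·(00000010000) mod 2 = 0+0+0+0+0+0+1+0+0+0+0 mod 2 = 1
  c[11] = d·G[:,11] = (00010110100)·(00000001000) mod 2 = 0+0+0+0+0+0+0+0+0+0+0 mod 2 = 0
  c[12] = d·G[:,12] = (00010110100)·(00000000100) mod 2 = 0+0+0+0+0+0+0+0+1+0+0 mod 2 = 1
  c[13] = d·G[:,13] = (00010110100)·(00000000010) mod 2 = 0+0+0+0+0+0+0+0+0+0+0 mod 2 = 0
  c[14] = d·G[:,14] = (00010110100)·(00000000001) mod 2 = 0+0+0+0+0+0+0+0+0+0+0 mod 2 = 0
Codeword = 110000110110100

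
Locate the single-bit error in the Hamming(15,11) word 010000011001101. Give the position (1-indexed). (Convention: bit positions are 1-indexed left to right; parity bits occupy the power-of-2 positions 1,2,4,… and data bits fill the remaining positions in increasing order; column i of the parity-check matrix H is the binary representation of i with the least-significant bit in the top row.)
Syndrome s = H · r^T (mod 2), r = 010000011001101:
  s[0] = (101010101010101)·(010000011001101) mod 2 = 0+0+0+0+0+0+0+0+1+0+0+0+1+0+1 mod 2 = 1
  s[1] = (011001100110011)·(010000011001101) mod 2 = 0+1+0+0+0+0+0+0+0+0+0+0+0+0+1 mod 2 = 0
  s[2] = (000111100001111)·(010000011001101) mod 2 = 0+0+0+0+0+0+0+0+0+0+0+1+1+0+1 mod 2 = 1
  s[3] = (000000011111111)·(010000011001101) mod 2 = 0+0+0+0+0+0+0+1+1+0+0+1+1+0+1 mod 2 = 1
Syndrome = 1011
Column i of H is the binary representation of i, so the syndrome is the binary index of the flipped bit.
Read s = 1011 with s[0] as LSB: 1·2^0 + 0·2^1 + 1·2^2 + 1·2^3 = 13.
Error is at bit position 13.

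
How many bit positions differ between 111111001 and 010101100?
XOR = 101010101, count of 1s = 5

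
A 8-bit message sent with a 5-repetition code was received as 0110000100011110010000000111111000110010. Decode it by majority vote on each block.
Split into 5-bit blocks and majority-vote each:
  block 1 = 01100: 2 ones, 3 zeros → 0
  block 2 = 00100: 1 ones, 4 zeros → 0
  block 3 = 01111: 4 ones, 1 zeros → 1
  block 4 = 00100: 1 ones, 4 zeros → 0
  block 5 = 00000: 0 ones, 5 zeros → 0
  block 6 = 11111: 5 ones, 0 zeros → 1
  block 7 = 10001: 2 ones, 3 zeros → 0
  block 8 = 10010: 2 ones, 3 zeros → 0
Decoded = 00100100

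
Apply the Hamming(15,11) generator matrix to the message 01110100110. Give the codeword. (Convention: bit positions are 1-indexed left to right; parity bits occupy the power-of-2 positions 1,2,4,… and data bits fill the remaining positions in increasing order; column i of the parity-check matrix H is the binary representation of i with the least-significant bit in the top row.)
Codeword c = d · G (mod 2), d = 01110100110:
  c[0] = d·G[:,0] = (01110100110)·(11011010101) mod 2 = 0+1+0+1+0+0+0+0+1+0+0 mod 2 = 1
  c[1] = d·G[:,1] = (01110100110)·(10110110011) mod 2 = 0+0+1+1+0+1+0+0+0+1+0 mod 2 = 0
  c[2] = d·G[:,2] = (01110100110)·(10000000000) mod 2 = 0+0+0+0+0+0+0+0+0+0+0 mod 2 = 0
  c[3] = d·G[:,3] = (01110100110)·(01110001111) mod 2 = 0+1+1+1+0+0+0+0+1+1+0 mod 2 = 1
  c[4] = d·G[:,4] = (01110100110)·(01000000000) mod 2 = 0+1+0+0+0+0+0+0+0+0+0 mod 2 = 1
  c[5] = d·G[:,5] = (01110100110)·(00100000000) mod 2 = 0+0+1+0+0+0+0+0+0+0+0 mod 2 = 1
  c[6] = d·G[:,6] = (01110100110)·(00010000000) mod 2 = 0+0+0+1+0+0+0+0+0+0+0 mod 2 = 1
  c[7] = d·G[:,7] = (01110100110)·(00001111111) mod 2 = 0+0+0+0+0+1+0+0+1+1+0 mod 2 = 1
  c[8] = d·G[:,8] = (01110100110)·(00001000000) mod 2 = 0+0+0+0+0+0+0+0+0+0+0 mod 2 = 0
  c[9] = d·G[:,9] = (01110100110)·(00000100000) mod 2 = 0+0+0+0+0+1+0+0+0+0+0 mod 2 = 1
  c[10] = d·G[:,10] = (01110100110)·(00000010000) mod 2 = 0+0+0+0+0+0+0+0+0+0+0 mod 2 = 0
  c[11] = d·G[:,11] = (01110100110)·(00000001000) mod 2 = 0+0+0+0+0+0+0+0+0+0+0 mod 2 = 0
  c[12] = d·G[:,12] = (01110100110)·(00000000100) mod 2 = 0+0+0+0+0+0+0+0+1+0+0 mod 2 = 1
  c[13] = d·G[:,13] = (01110100110)·(00000000010) mod 2 = 0+0+0+0+0+0+0+0+0+1+0 mod 2 = 1
  c[14] = d·G[:,14] = (01110100110)·(00000000001) mod 2 = 0+0+0+0+0+0+0+0+0+0+0 mod 2 = 0
Codeword = 100111110100110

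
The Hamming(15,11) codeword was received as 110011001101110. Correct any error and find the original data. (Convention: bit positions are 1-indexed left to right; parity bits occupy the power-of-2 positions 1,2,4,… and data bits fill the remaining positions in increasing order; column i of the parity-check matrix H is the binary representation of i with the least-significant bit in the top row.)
Syndrome s = H · r^T (mod 2), r = 110011001101110:
  s[0] = (101010101010101)·(110011001101110) mod 2 = 1+0+0+0+1+0+0+0+1+0+0+0+1+0+0 mod 2 = 0
  s[1] = (011001100110011)·(110011001101110) mod 2 = 0+1+0+0+0+1+0+0+0+1+0+0+0+1+0 mod 2 = 0
  s[2] = (000111100001111)·(110011001101110) mod 2 = 0+0+0+0+1+1+0+0+0+0+0+1+1+1+0 mod 2 = 1
  s[3] = (000000011111111)·(110011001101110) mod 2 = 0+0+0+0+0+0+0+0+1+1+0+1+1+1+0 mod 2 = 1
Syndrome = 0011
Column 12 of H equals this syndrome → error at bit 12 (1-indexed).
Flip bit 12: 110011001101110 → 110011001100110
Extract data bits at positions {3,5,6,7,9,10,11,12,13,14,15}: 01101100110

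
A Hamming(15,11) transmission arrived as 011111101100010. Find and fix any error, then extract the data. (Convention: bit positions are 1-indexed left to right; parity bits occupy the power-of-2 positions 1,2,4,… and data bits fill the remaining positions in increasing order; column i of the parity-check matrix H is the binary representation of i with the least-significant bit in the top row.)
Syndrome s = H · r^T (mod 2), r = 011111101100010:
  s[0] = (101010101010101)·(011111101100010) mod 2 = 0+0+1+0+1+0+1+0+1+0+0+0+0+0+0 mod 2 = 0
  s[1] = (011001100110011)·(011111101100010) mod 2 = 0+1+1+0+0+1+1+0+0+1+0+0+0+1+0 mod 2 = 0
  s[2] = (000111100001111)·(011111101100010) mod 2 = 0+0+0+1+1+1+1+0+0+0+0+0+0+1+0 mod 2 = 1
  s[3] = (000000011111111)·(011111101100010) mod 2 = 0+0+0+0+0+0+0+0+1+1+0+0+0+1+0 mod 2 = 1
Syndrome = 0011
Column 12 of H equals this syndrome → error at bit 12 (1-indexed).
Flip bit 12: 011111101100010 → 011111101101010
Extract data bits at positions {3,5,6,7,9,10,11,12,13,14,15}: 11111101010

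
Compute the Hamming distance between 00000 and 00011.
XOR = 00011, count of 1s = 2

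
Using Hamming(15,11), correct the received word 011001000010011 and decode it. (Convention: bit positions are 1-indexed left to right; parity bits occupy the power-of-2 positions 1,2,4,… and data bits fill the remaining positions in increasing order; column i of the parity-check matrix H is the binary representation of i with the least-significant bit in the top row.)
Syndrome s = H · r^T (mod 2), r = 011001000010011:
  s[0] = (101010101010101)·(011001000010011) mod 2 = 0+0+1+0+0+0+0+0+0+0+1+0+0+0+1 mod 2 = 1
  s[1] = (011001100110011)·(011001000010011) mod 2 = 0+1+1+0+0+1+0+0+0+0+1+0+0+1+1 mod 2 = 0
  s[2] = (000111100001111)·(011001000010011) mod 2 = 0+0+0+0+0+1+0+0+0+0+0+0+0+1+1 mod 2 = 1
  s[3] = (000000011111111)·(011001000010011) mod 2 = 0+0+0+0+0+0+0+0+0+0+1+0+0+1+1 mod 2 = 1
Syndrome = 1011
Column 13 of H equals this syndrome → error at bit 13 (1-indexed).
Flip bit 13: 011001000010011 → 011001000010111
Extract data bits at positions {3,5,6,7,9,10,11,12,13,14,15}: 10100010111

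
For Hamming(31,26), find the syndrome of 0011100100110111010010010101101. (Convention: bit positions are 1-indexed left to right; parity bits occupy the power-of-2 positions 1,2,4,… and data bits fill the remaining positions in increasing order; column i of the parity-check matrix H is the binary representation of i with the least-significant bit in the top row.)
Syndrome s = H · r^T (mod 2), r = 0011100100110111010010010101101:
  s[0] = (1010101010101010101010101010101)·(0011100100110111010010010101101) mod 2 = 0+0+1+0+1+0+0+0+0+0+1+0+0+0+1+0+0+0+0+0+1+0+0+0+0+0+0+0+1+0+1 mod 2 = 1
  s[1] = (0110011001100110011001100110011)·(0011100100110111010010010101101) mod 2 = 0+0+1+0+0+0+0+0+0+0+1+0+0+1+1+0+0+1+0+0+0+0+0+0+0+1+0+0+0+0+1 mod 2 = 1
  s[2] = (0001111000011110000111100001111)·(0011100100110111010010010101101) mod 2 = 0+0+0+1+1+0+0+0+0+0+0+1+0+1+1+0+0+0+0+0+1+0+0+0+0+0+0+1+1+0+1 mod 2 = 1
  s[3] = (0000000111111110000000011111111)·(0011100100110111010010010101101) mod 2 = 0+0+0+0+0+0+0+1+0+0+1+1+0+1+1+0+0+0+0+0+0+0+0+1+0+1+0+1+1+0+1 mod 2 = 0
  s[4] = (0000000000000001111111111111111)·(0011100100110111010010010101101) mod 2 = 0+0+0+0+0+0+0+0+0+0+0+0+0+0+0+1+0+1+0+0+1+0+0+1+0+1+0+1+1+0+1 mod 2 = 0
Syndrome = 11100
Non-zero syndrome: error at position 7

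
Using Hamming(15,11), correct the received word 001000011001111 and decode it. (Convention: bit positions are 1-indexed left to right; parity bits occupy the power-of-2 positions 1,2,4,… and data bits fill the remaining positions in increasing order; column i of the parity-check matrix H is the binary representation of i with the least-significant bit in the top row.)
Syndrome s = H · r^T (mod 2), r = 001000011001111:
  s[0] = (101010101010101)·(001000011001111) mod 2 = 0+0+1+0+0+0+0+0+1+0+0+0+1+0+1 mod 2 = 0
  s[1] = (011001100110011)·(001000011001111) mod 2 = 0+0+1+0+0+0+0+0+0+0+0+0+0+1+1 mod 2 = 1
  s[2] = (000111100001111)·(001000011001111) mod 2 = 0+0+0+0+0+0+0+0+0+0+0+1+1+1+1 mod 2 = 0
  s[3] = (000000011111111)·(001000011001111) mod 2 = 0+0+0+0+0+0+0+1+1+0+0+1+1+1+1 mod 2 = 0
Syndrome = 0100
Column 2 of H equals this syndrome → error at bit 2 (1-indexed).
Flip bit 2: 001000011001111 → 011000011001111
Extract data bits at positions {3,5,6,7,9,10,11,12,13,14,15}: 10001001111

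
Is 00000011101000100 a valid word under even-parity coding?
Sum of all bits: 0+0+0+0+0+0+1+1+1+0+1+0+0+0+1+0+0 = 5; 5 mod 2 = 1. Result is 1 → parity error detected.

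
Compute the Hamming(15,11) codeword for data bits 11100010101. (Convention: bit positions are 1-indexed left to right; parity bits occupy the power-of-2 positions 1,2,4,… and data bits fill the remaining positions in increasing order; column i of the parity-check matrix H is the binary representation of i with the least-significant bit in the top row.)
Codeword c = d · G (mod 2), d = 11100010101:
  c[0] = d·G[:,0] = (11100010101)·(11011010101) mod 2 = 1+1+0+0+0+0+1+0+1+0+1 mod 2 = 1
  c[1] = d·G[:,1] = (11100010101)·(10110110011) mod 2 = 1+0+1+0+0+0+1+0+0+0+1 mod 2 = 0
  c[2] = d·G[:,2] = (11100010101)·(10000000000) mod 2 = 1+0+0+0+0+0+0+0+0+0+0 mod 2 = 1
  c[3] = d·G[:,3] = (11100010101)·(01110001111) mod 2 = 0+1+1+0+0+0+0+0+1+0+1 mod 2 = 0
  c[4] = d·G[:,4] = (11100010101)·(01000000000) mod 2 = 0+1+0+0+0+0+0+0+0+0+0 mod 2 = 1
  c[5] = d·G[:,5] = (11100010101)·(00100000000) mod 2 = 0+0+1+0+0+0+0+0+0+0+0 mod 2 = 1
  c[6] = d·G[:,6] = (11100010101)·(00010000000) mod 2 = 0+0+0+0+0+0+0+0+0+0+0 mod 2 = 0
  c[7] = d·G[:,7] = (11100010101)·(00001111111) mod 2 = 0+0+0+0+0+0+1+0+1+0+1 mod 2 = 1
  c[8] = d·G[:,8] = (11100010101)·(00001000000) mod 2 = 0+0+0+0+0+0+0+0+0+0+0 mod 2 = 0
  c[9] = d·G[:,9] = (11100010101)·(00000100000) mod 2 = 0+0+0+0+0+0+0+0+0+0+0 mod 2 = 0
  c[10] = d·G[:,10] = (11100010101)·(00000010000) mod 2 = 0+0+0+0+0+0+1+0+0+0+0 mod 2 = 1
  c[11] = d·G[:,11] = (11100010101)·(00000001000) mod 2 = 0+0+0+0+0+0+0+0+0+0+0 mod 2 = 0
  c[12] = d·G[:,12] = (11100010101)·(00000000100) mod 2 = 0+0+0+0+0+0+0+0+1+0+0 mod 2 = 1
  c[13] = d·G[:,13] = (11100010101)·(00000000010) mod 2 = 0+0+0+0+0+0+0+0+0+0+0 mod 2 = 0
  c[14] = d·G[:,14] = (11100010101)·(00000000001) mod 2 = 0+0+0+0+0+0+0+0+0+0+1 mod 2 = 1
Codeword = 101011010010101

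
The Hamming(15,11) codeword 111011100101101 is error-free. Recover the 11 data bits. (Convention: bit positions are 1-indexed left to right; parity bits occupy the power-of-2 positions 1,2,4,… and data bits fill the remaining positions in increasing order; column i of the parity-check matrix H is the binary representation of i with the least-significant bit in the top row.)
Parity bits occupy power-of-2 positions; data bits are at positions {3,5,6,7,9,10,11,12,13,14,15} (1-indexed).
Extract: c[3]=1 c[5]=1 c[6]=1 c[7]=1 c[9]=0 c[10]=1 c[11]=0 c[12]=1 c[13]=1 c[14]=0 c[15]=1
Data = 11110101101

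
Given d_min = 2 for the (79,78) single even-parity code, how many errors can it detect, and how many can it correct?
Detection only: up to d_min − 1 = 1 errors.
Correction: up to ⌊(d_min − 1)/2⌋ = ⌊1/2⌋ = 0 errors.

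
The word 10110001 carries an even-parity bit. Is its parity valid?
Sum of all bits: 1+0+1+1+0+0+0+1 = 4; 4 mod 2 = 0. Result is 0 → valid parity.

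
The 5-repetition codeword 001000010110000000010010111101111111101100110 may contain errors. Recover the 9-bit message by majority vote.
Split into 5-bit blocks and majority-vote each:
  block 1 = 00100: 1 ones, 4 zeros → 0
  block 2 = 00101: 2 ones, 3 zeros → 0
  block 3 = 10000: 1 ones, 4 zeros → 0
  block 4 = 00001: 1 ones, 4 zeros → 0
  block 5 = 00101: 2 ones, 3 zeros → 0
  block 6 = 11101: 4 ones, 1 zeros → 1
  block 7 = 11111: 5 ones, 0 zeros → 1
  block 8 = 11011: 4 ones, 1 zeros → 1
  block 9 = 00110: 2 ones, 3 zeros → 0
Decoded = 000001110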